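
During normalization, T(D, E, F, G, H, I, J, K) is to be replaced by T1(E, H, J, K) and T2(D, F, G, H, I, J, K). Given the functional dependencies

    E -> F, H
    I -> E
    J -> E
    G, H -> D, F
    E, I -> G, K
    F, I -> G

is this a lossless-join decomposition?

Yes

Common attributes: T1 ∩ T2 = {H, J, K}.
Closure of {H, J, K}: J → E applies, adding E; E → F, H applies, adding F. So (H, J, K)⁺ = {E, F, H, J, K}.
This closure contains every attribute of T1, so T1 ∩ T2 → T1. The join is lossless.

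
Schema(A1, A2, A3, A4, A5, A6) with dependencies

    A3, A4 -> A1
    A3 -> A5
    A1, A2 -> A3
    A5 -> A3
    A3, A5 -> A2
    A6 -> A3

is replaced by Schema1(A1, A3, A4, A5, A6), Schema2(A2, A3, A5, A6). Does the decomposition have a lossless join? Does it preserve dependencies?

lossless but not dependency-preserving

Lossless test: (A3, A5, A6)⁺ = {A2, A3, A5, A6}, which contains all of one fragment — lossless.
Dependency preservation: the restricted closure of {A1, A2} across the fragments never reaches {A3}, so A1, A2 → A3 cannot be enforced without a join — not preserved.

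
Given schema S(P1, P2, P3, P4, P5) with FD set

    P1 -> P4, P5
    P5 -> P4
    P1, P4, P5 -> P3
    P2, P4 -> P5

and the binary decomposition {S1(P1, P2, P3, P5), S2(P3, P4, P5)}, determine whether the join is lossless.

Yes

Common attributes: S1 ∩ S2 = {P3, P5}.
Closure of {P3, P5}: P5 → P4 applies, adding P4. So (P3, P5)⁺ = {P3, P4, P5}.
This closure contains every attribute of S2, so S1 ∩ S2 → S2. The join is lossless.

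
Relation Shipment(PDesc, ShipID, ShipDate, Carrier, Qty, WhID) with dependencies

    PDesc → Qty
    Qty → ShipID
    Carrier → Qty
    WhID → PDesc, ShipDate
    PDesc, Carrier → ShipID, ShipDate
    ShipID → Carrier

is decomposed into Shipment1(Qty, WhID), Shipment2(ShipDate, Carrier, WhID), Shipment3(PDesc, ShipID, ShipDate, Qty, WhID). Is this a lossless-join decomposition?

Chase test. Columns are PDesc, ShipID, ShipDate, Carrier, Qty, WhID; row i has aⱼ where attribute j ∈ Shipmenti, else bᵢⱼ.
Initial tableau (one row per fragment):
  row 1: b11 b12 b13 b14 a5 a6
  row 2: b21 b22 a3 a4 b25 a6
  row 3: a1 a2 a3 b34 a5 a6
Rows 1 and 3 agree on Qty; apply Qty→ShipID and equate their ShipID entries.
Rows 1 and 2 agree on WhID; apply WhID→PDesc, ShipDate and equate their PDesc, ShipDate entries.
Rows 1 and 3 agree on WhID; apply WhID→PDesc, ShipDate and equate their PDesc, ShipDate entries.
Rows 1 and 3 agree on ShipID; apply ShipID→Carrier and equate their Carrier entries.
Rows 1 and 2 agree on PDesc; apply PDesc→Qty and equate their Qty entries.
Rows 1 and 2 agree on Qty; apply Qty→ShipID and equate their ShipID entries.
Rows 1 and 2 agree on ShipID; apply ShipID→Carrier and equate their Carrier entries.
Row 1 is now all distinguished symbols — the join is lossless.

Yes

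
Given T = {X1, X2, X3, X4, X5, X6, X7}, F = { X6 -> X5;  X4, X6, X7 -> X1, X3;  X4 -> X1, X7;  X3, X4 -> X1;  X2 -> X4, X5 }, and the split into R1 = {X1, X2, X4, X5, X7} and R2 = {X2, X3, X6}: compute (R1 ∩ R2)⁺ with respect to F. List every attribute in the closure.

R1 ∩ R2 = {X2}.
X2 → X4, X5 applies, adding X4, X5
X4 → X1, X7 applies, adding X1, X7
Closure: {X1, X2, X4, X5, X7}.

X1, X2, X4, X5, X7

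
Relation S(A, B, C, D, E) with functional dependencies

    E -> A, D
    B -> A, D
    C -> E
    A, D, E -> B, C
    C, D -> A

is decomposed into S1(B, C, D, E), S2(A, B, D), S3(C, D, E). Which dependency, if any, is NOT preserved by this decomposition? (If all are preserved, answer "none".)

none

E → A, D: restricted closure across fragments reaches A, D.
B → A, D lies within S2.
C → E lies within S1.
A, D, E → B, C: restricted closure across fragments reaches B, C.
C, D → A: restricted closure across fragments reaches A.
Every dependency is enforceable on the fragments, so the decomposition is dependency-preserving.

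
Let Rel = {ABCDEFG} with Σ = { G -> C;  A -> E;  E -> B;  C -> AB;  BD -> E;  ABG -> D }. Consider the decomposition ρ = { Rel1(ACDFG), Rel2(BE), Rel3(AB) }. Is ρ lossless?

No

Chase test. Columns are ABCDEFG; row i has aⱼ where attribute j ∈ Reli, else bᵢⱼ.
Initial tableau (one row per fragment):
  row 1: a1 b12 a3 a4 b15 a6 a7
  row 2: b21 a2 b23 b24 a5 b26 b27
  row 3: a1 a2 b33 b34 b35 b36 b37
Rows 1 and 3 agree on A; apply A→E and equate their E entries.
Rows 1 and 3 agree on E; apply E→B and equate their B entries.
No row becomes fully distinguished — the join is lossy.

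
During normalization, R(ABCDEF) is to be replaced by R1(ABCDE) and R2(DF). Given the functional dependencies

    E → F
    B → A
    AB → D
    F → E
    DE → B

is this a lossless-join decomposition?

No

Common attributes: R1 ∩ R2 = {D}.
No dependency enlarges {D}, so (D)⁺ = {D}.
The closure contains neither all of R1 = {ABCDE} nor all of R2 = {DF}, so the common attributes are not a superkey of either fragment. The join is lossy.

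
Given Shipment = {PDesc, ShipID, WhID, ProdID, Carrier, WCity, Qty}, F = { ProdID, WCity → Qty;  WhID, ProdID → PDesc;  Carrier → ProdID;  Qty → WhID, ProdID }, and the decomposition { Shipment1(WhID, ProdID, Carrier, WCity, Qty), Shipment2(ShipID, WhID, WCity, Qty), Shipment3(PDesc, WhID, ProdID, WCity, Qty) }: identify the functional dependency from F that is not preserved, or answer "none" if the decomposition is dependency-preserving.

ProdID, WCity → Qty lies within Shipment1.
WhID, ProdID → PDesc lies within Shipment3.
Carrier → ProdID lies within Shipment1.
Qty → WhID, ProdID lies within Shipment1.
Every dependency is enforceable on the fragments, so the decomposition is dependency-preserving.

none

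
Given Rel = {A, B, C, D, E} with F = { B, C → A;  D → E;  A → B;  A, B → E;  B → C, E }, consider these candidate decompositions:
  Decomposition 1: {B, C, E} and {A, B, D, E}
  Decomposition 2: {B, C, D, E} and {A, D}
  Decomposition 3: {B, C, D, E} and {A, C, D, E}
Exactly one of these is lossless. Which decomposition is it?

Decomposition 1

Decomposition 1: common = {B, E}, closure = {A, B, C, E} → lossless.
Decomposition 2: common = {D}, closure = {D, E} → lossy.
Decomposition 3: common = {C, D, E}, closure = {C, D, E} → lossy.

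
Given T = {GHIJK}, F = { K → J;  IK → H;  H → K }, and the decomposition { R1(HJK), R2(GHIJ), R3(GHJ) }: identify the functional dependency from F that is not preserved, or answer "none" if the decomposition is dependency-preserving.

Check IK → H: no single fragment contains all of {HIK}, and the restricted closure of {IK} across the fragments never reaches {H}.
K → J is preserved.
H → K is preserved.

IK → H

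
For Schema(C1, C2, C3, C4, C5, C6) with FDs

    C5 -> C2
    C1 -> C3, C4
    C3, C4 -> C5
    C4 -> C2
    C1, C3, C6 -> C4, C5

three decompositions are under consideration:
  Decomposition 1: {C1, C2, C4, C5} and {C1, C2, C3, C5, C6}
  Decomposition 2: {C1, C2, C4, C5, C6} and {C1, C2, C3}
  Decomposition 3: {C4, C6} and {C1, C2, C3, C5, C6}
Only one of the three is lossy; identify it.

Decomposition 3

Decomposition 1: common = {C1, C2, C5}, closure = {C1, C2, C3, C4, C5} → lossless.
Decomposition 2: common = {C1, C2}, closure = {C1, C2, C3, C4, C5} → lossless.
Decomposition 3: common = {C6}, closure = {C6} → lossy.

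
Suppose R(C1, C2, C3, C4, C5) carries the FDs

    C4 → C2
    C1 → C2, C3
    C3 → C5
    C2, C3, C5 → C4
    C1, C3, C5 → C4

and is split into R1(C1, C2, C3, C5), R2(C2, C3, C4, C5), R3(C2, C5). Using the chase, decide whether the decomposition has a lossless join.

Chase test. Columns are C1, C2, C3, C4, C5; row i has aⱼ where attribute j ∈ Ri, else bᵢⱼ.
Initial tableau (one row per fragment):
  row 1: a1 a2 a3 b14 a5
  row 2: b21 a2 a3 a4 a5
  row 3: b31 a2 b33 b34 a5
Rows 1 and 2 agree on C2, C3, C5; apply C2, C3, C5→C4 and equate their C4 entries.
Row 1 is now all distinguished symbols — the join is lossless.

Yes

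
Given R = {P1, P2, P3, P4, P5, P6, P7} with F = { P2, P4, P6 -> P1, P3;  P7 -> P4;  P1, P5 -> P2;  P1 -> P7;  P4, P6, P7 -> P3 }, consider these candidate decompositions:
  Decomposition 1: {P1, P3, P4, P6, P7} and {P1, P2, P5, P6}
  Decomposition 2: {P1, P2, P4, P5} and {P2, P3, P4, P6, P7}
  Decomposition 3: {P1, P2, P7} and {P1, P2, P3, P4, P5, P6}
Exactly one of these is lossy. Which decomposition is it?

Decomposition 1: common = {P1, P6}, closure = {P1, P3, P4, P6, P7} → lossless.
Decomposition 2: common = {P2, P4}, closure = {P2, P4} → lossy.
Decomposition 3: common = {P1, P2}, closure = {P1, P2, P4, P7} → lossless.

Decomposition 2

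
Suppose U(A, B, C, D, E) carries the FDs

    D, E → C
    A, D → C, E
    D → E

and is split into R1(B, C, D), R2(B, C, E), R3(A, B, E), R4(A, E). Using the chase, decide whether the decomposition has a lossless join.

No

Chase test. Columns are A, B, C, D, E; row i has aⱼ where attribute j ∈ Ri, else bᵢⱼ.
Initial tableau (one row per fragment):
  row 1: b11 a2 a3 a4 b15
  row 2: b21 a2 a3 b24 a5
  row 3: a1 a2 b33 b34 a5
  row 4: a1 b42 b43 b44 a5
No row becomes fully distinguished — the join is lossy.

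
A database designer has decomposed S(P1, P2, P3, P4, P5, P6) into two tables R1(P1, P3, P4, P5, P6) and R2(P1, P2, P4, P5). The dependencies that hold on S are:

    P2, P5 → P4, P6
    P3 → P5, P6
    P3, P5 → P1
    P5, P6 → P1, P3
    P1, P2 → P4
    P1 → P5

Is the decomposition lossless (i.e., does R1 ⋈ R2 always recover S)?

Common attributes: R1 ∩ R2 = {P1, P4, P5}.
No dependency enlarges {P1, P4, P5}, so (P1, P4, P5)⁺ = {P1, P4, P5}.
The closure contains neither all of R1 = {P1, P3, P4, P5, P6} nor all of R2 = {P1, P2, P4, P5}, so the common attributes are not a superkey of either fragment. The join is lossy.

No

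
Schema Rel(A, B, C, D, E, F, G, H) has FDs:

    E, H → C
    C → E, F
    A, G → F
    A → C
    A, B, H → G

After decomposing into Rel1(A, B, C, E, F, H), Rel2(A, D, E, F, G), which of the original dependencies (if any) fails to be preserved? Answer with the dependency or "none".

A, B, H → G

Check A, B, H → G: no single fragment contains all of {A, B, G, H}, and the restricted closure of {A, B, H} across the fragments never reaches {G}.
E, H → C is preserved.
C → E, F is preserved.
A, G → F is preserved.
A → C is preserved.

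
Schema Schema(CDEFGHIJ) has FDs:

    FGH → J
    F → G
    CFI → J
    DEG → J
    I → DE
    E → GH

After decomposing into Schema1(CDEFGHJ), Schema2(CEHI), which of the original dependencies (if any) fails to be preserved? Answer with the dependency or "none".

Check I → DE: no single fragment contains all of {DEI}, and the restricted closure of {I} across the fragments never reaches {DE}.
FGH → J is preserved.
F → G is preserved.
CFI → J is preserved.
DEG → J is preserved.
E → GH is preserved.

I → DE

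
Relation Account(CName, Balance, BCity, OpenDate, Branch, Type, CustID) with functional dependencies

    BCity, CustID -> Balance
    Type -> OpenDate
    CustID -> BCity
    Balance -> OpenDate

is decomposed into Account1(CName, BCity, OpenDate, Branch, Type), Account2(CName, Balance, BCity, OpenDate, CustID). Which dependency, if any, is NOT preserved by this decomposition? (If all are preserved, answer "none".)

none

BCity, CustID → Balance lies within Account2.
Type → OpenDate lies within Account1.
CustID → BCity lies within Account2.
Balance → OpenDate lies within Account2.
Every dependency is enforceable on the fragments, so the decomposition is dependency-preserving.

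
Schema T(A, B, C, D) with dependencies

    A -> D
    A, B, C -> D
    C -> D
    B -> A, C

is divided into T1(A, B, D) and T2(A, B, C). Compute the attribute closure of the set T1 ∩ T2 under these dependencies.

T1 ∩ T2 = {A, B}.
A → D applies, adding D
B → A, C applies, adding C
Closure: {A, B, C, D}.

A, B, C, D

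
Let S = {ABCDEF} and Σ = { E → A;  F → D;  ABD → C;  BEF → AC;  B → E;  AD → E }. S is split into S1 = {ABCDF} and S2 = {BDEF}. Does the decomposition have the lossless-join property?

Yes

Common attributes: S1 ∩ S2 = {BDF}.
Closure of {BDF}: B → E applies, adding E; E → A applies, adding A; ABD → C applies, adding C. So (BDF)⁺ = {ABCDEF}.
This closure contains every attribute of S1, so S1 ∩ S2 → S1. The join is lossless.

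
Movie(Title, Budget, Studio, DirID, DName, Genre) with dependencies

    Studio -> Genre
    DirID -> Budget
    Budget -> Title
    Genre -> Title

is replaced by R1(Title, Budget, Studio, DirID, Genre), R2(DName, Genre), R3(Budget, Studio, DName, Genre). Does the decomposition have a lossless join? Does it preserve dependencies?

Lossless test (chase): Rows 1 and 3 agree on Budget; apply Budget→Title and equate their Title entries. Rows 1 and 2 agree on Genre; apply Genre→Title and equate their Title entries. No row becomes fully distinguished — the join is lossy.
Dependency preservation: every FD's attributes lie within a single fragment, so each can be enforced locally — preserved.

lossy but dependency-preserving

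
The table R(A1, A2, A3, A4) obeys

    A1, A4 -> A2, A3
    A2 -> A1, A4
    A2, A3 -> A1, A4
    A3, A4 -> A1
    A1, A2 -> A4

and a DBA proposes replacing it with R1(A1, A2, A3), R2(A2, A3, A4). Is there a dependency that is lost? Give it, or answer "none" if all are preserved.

A1, A4 -> A2, A3

Check A1, A4 → A2, A3: no single fragment contains all of {A1, A2, A3, A4}, and the restricted closure of {A1, A4} across the fragments never reaches {A2, A3}.
A2 → A1, A4 is preserved.
A2, A3 → A1, A4 is preserved.
A3, A4 → A1 is preserved.
A1, A2 → A4 is preserved.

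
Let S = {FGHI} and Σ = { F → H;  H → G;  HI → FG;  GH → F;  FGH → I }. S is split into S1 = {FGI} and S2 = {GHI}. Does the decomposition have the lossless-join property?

Common attributes: S1 ∩ S2 = {GI}.
No dependency enlarges {GI}, so (GI)⁺ = {GI}.
The closure contains neither all of S1 = {FGI} nor all of S2 = {GHI}, so the common attributes are not a superkey of either fragment. The join is lossy.

No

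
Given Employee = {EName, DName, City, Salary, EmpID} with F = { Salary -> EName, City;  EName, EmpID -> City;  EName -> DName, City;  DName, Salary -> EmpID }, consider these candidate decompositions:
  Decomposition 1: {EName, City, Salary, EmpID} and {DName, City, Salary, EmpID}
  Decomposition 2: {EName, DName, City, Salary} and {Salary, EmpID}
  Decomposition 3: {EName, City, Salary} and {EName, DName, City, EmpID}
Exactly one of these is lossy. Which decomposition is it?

Decomposition 3

Decomposition 1: common = {City, Salary, EmpID}, closure = {EName, DName, City, Salary, EmpID} → lossless.
Decomposition 2: common = {Salary}, closure = {EName, DName, City, Salary, EmpID} → lossless.
Decomposition 3: common = {EName, City}, closure = {EName, DName, City} → lossy.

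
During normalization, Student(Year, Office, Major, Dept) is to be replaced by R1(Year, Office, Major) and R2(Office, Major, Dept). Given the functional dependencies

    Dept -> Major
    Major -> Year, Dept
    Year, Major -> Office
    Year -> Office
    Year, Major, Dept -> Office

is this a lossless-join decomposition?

Common attributes: R1 ∩ R2 = {Office, Major}.
Closure of {Office, Major}: Major → Year, Dept applies, adding Year, Dept. So (Office, Major)⁺ = {Year, Office, Major, Dept}.
This closure contains every attribute of R1, so R1 ∩ R2 → R1. The join is lossless.

Yes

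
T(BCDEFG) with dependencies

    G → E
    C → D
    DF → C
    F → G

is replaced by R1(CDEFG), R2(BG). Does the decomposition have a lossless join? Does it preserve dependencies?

lossy but dependency-preserving

Lossless test: (G)⁺ = {EG}, which is a superkey of neither fragment — lossy.
Dependency preservation: every FD's attributes lie within a single fragment, so each can be enforced locally — preserved.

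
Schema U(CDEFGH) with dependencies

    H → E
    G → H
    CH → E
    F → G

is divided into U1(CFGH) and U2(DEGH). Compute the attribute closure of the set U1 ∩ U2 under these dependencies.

EGH

U1 ∩ U2 = {GH}.
H → E applies, adding E
Closure: {EGH}.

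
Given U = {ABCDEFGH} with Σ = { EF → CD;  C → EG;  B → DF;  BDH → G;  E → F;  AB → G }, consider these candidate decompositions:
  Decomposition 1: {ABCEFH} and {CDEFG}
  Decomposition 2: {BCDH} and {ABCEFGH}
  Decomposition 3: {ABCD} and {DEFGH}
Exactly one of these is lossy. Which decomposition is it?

Decomposition 1: common = {CEF}, closure = {CDEFG} → lossless.
Decomposition 2: common = {BCH}, closure = {BCDEFGH} → lossless.
Decomposition 3: common = {D}, closure = {D} → lossy.

Decomposition 3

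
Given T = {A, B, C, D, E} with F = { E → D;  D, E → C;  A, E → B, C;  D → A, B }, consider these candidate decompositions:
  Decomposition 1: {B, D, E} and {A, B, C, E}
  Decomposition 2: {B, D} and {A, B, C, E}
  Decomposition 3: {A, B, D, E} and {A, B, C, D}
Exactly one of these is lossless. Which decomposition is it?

Decomposition 1: common = {B, E}, closure = {A, B, C, D, E} → lossless.
Decomposition 2: common = {B}, closure = {B} → lossy.
Decomposition 3: common = {A, B, D}, closure = {A, B, D} → lossy.

Decomposition 1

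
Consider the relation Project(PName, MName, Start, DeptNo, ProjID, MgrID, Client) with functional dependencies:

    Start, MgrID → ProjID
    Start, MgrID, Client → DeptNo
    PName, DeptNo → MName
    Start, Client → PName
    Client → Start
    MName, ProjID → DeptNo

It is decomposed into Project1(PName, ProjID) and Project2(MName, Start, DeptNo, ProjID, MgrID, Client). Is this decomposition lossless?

No

Common attributes: Project1 ∩ Project2 = {ProjID}.
No dependency enlarges {ProjID}, so (ProjID)⁺ = {ProjID}.
The closure contains neither all of Project1 = {PName, ProjID} nor all of Project2 = {MName, Start, DeptNo, ProjID, MgrID, Client}, so the common attributes are not a superkey of either fragment. The join is lossy.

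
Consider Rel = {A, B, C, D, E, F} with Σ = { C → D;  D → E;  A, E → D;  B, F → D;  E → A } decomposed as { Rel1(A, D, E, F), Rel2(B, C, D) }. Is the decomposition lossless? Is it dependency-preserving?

Lossless test: (D)⁺ = {A, D, E}, which is a superkey of neither fragment — lossy.
Dependency preservation: the restricted closure of {B, F} across the fragments never reaches {D}, so B, F → D cannot be enforced without a join — not preserved.

lossy and not dependency-preserving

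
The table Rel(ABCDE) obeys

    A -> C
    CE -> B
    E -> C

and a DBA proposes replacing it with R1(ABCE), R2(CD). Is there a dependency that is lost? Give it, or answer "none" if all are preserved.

A → C lies within R1.
CE → B lies within R1.
E → C lies within R1.
Every dependency is enforceable on the fragments, so the decomposition is dependency-preserving.

none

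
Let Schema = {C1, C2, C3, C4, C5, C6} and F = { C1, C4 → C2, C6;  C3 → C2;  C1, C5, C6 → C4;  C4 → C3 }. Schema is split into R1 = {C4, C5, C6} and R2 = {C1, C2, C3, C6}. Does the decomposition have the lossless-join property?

No

Common attributes: R1 ∩ R2 = {C6}.
No dependency enlarges {C6}, so (C6)⁺ = {C6}.
The closure contains neither all of R1 = {C4, C5, C6} nor all of R2 = {C1, C2, C3, C6}, so the common attributes are not a superkey of either fragment. The join is lossy.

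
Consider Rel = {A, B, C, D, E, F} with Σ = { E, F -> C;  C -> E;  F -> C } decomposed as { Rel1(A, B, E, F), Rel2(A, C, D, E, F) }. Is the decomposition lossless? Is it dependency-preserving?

lossy but dependency-preserving

Lossless test: (A, E, F)⁺ = {A, C, E, F}, which is a superkey of neither fragment — lossy.
Dependency preservation: every FD's attributes lie within a single fragment, so each can be enforced locally — preserved.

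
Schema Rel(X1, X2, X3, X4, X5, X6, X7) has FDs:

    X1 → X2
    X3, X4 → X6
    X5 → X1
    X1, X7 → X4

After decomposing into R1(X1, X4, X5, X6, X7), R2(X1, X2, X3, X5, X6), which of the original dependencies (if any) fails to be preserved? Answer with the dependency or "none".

Check X3, X4 → X6: no single fragment contains all of {X3, X4, X6}, and the restricted closure of {X3, X4} across the fragments never reaches {X6}.
X1 → X2 is preserved.
X5 → X1 is preserved.
X1, X7 → X4 is preserved.

X3, X4 → X6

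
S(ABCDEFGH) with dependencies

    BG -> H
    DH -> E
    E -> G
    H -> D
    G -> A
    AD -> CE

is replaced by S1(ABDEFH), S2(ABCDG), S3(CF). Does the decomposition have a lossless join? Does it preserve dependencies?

Lossless test (chase): Rows 1 and 2 agree on AD; apply AD→CE and equate their CE entries. Rows 1 and 2 agree on E; apply E→G and equate their G entries. Rows 1 and 2 agree on BG; apply BG→H and equate their H entries. Row 1 is now all distinguished symbols — the join is lossless.
Dependency preservation: the restricted closure of {E} across the fragments never reaches {G}, so E → G cannot be enforced without a join — not preserved.

lossless but not dependency-preserving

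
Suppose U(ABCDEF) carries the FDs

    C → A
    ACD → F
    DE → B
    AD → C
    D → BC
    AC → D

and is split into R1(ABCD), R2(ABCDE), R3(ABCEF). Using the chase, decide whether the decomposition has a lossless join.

Chase test. Columns are ABCDEF; row i has aⱼ where attribute j ∈ Ri, else bᵢⱼ.
Initial tableau (one row per fragment):
  row 1: a1 a2 a3 a4 b15 b16
  row 2: a1 a2 a3 a4 a5 b26
  row 3: a1 a2 a3 b34 a5 a6
Rows 1 and 2 agree on ACD; apply ACD→F and equate their F entries.
Rows 1 and 3 agree on AC; apply AC→D and equate their D entries.
Rows 1 and 3 agree on ACD; apply ACD→F and equate their F entries.
Row 2 is now all distinguished symbols — the join is lossless.

Yes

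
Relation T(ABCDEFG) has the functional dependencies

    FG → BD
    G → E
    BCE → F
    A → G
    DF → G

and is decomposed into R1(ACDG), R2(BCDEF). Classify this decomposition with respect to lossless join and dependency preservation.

Lossless test: (CD)⁺ = {CD}, which is a superkey of neither fragment — lossy.
Dependency preservation: the restricted closure of {FG} across the fragments never reaches {BD}, so FG → BD cannot be enforced without a join — not preserved.

lossy and not dependency-preserving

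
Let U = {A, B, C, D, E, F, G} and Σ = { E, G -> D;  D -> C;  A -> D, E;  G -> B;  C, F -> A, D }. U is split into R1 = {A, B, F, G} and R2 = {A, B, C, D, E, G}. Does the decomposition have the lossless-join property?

Yes

Common attributes: R1 ∩ R2 = {A, B, G}.
Closure of {A, B, G}: A → D, E applies, adding D, E; D → C applies, adding C. So (A, B, G)⁺ = {A, B, C, D, E, G}.
This closure contains every attribute of R2, so R1 ∩ R2 → R2. The join is lossless.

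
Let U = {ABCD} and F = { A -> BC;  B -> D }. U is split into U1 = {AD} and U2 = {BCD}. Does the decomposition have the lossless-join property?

No

Common attributes: U1 ∩ U2 = {D}.
No dependency enlarges {D}, so (D)⁺ = {D}.
The closure contains neither all of U1 = {AD} nor all of U2 = {BCD}, so the common attributes are not a superkey of either fragment. The join is lossy.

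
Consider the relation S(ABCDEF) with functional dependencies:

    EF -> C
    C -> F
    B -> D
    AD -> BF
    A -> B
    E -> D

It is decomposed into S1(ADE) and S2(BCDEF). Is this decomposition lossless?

Common attributes: S1 ∩ S2 = {DE}.
No dependency enlarges {DE}, so (DE)⁺ = {DE}.
The closure contains neither all of S1 = {ADE} nor all of S2 = {BCDEF}, so the common attributes are not a superkey of either fragment. The join is lossy.

No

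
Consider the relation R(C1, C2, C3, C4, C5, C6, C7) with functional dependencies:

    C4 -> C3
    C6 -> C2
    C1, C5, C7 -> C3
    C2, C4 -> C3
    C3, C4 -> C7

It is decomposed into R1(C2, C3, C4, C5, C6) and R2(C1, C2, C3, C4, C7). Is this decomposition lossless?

Common attributes: R1 ∩ R2 = {C2, C3, C4}.
Closure of {C2, C3, C4}: C3, C4 → C7 applies, adding C7. So (C2, C3, C4)⁺ = {C2, C3, C4, C7}.
The closure contains neither all of R1 = {C2, C3, C4, C5, C6} nor all of R2 = {C1, C2, C3, C4, C7}, so the common attributes are not a superkey of either fragment. The join is lossy.

No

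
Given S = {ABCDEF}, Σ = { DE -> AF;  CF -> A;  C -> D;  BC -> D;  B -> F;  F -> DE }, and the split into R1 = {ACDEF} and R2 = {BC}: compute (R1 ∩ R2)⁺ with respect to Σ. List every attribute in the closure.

R1 ∩ R2 = {C}.
C → D applies, adding D
Closure: {CD}.

CD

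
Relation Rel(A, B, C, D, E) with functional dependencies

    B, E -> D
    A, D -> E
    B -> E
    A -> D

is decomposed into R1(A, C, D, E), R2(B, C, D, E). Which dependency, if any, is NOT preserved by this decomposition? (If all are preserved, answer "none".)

B, E → D lies within R2.
A, D → E lies within R1.
B → E lies within R2.
A → D lies within R1.
Every dependency is enforceable on the fragments, so the decomposition is dependency-preserving.

none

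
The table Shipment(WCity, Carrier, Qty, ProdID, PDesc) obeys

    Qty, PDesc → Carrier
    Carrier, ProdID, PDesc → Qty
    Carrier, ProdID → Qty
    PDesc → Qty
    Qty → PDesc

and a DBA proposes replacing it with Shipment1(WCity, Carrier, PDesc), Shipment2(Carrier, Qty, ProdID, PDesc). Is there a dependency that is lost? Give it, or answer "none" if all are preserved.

none

Qty, PDesc → Carrier lies within Shipment2.
Carrier, ProdID, PDesc → Qty lies within Shipment2.
Carrier, ProdID → Qty lies within Shipment2.
PDesc → Qty lies within Shipment2.
Qty → PDesc lies within Shipment2.
Every dependency is enforceable on the fragments, so the decomposition is dependency-preserving.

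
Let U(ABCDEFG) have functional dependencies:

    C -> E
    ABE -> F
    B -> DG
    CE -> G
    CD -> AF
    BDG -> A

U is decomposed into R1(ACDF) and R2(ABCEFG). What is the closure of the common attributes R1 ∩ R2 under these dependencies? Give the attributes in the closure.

ACEFG

R1 ∩ R2 = {ACF}.
C → E applies, adding E
CE → G applies, adding G
Closure: {ACEFG}.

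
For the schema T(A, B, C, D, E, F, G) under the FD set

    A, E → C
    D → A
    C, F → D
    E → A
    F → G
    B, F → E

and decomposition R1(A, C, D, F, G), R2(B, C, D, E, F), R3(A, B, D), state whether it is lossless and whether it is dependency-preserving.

lossless but not dependency-preserving

Lossless test (chase): Rows 1 and 2 agree on D; apply D→A and equate their A entries. Rows 1 and 2 agree on F; apply F→G and equate their G entries. Row 2 is now all distinguished symbols — the join is lossless.
Dependency preservation: the restricted closure of {E} across the fragments never reaches {A}, so E → A cannot be enforced without a join — not preserved.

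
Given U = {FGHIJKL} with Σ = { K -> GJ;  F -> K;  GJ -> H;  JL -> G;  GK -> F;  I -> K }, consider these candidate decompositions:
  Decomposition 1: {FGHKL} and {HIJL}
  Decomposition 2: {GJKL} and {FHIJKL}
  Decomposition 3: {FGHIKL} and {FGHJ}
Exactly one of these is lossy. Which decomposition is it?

Decomposition 1

Decomposition 1: common = {HL}, closure = {HL} → lossy.
Decomposition 2: common = {JKL}, closure = {FGHJKL} → lossless.
Decomposition 3: common = {FGH}, closure = {FGHJK} → lossless.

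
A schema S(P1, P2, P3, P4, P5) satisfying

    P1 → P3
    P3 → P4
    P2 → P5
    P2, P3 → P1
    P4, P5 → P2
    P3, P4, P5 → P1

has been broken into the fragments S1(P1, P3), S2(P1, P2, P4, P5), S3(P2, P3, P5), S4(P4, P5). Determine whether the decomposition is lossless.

Yes

Chase test. Columns are P1, P2, P3, P4, P5; row i has aⱼ where attribute j ∈ Si, else bᵢⱼ.
Initial tableau (one row per fragment):
  row 1: a1 b12 a3 b14 b15
  row 2: a1 a2 b23 a4 a5
  row 3: b31 a2 a3 b34 a5
  row 4: b41 b42 b43 a4 a5
Rows 1 and 2 agree on P1; apply P1→P3 and equate their P3 entries.
Rows 1 and 2 agree on P3; apply P3→P4 and equate their P4 entries.
Rows 1 and 3 agree on P3; apply P3→P4 and equate their P4 entries.
Rows 2 and 3 agree on P2, P3; apply P2, P3→P1 and equate their P1 entries.
Rows 2 and 4 agree on P4, P5; apply P4, P5→P2 and equate their P2 entries.
Row 2 is now all distinguished symbols — the join is lossless.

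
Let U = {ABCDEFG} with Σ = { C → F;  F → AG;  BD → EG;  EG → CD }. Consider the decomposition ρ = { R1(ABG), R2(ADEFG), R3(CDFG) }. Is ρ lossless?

Chase test. Columns are ABCDEFG; row i has aⱼ where attribute j ∈ Ri, else bᵢⱼ.
Initial tableau (one row per fragment):
  row 1: a1 a2 b13 b14 b15 b16 a7
  row 2: a1 b22 b23 a4 a5 a6 a7
  row 3: b31 b32 a3 a4 b35 a6 a7
Rows 2 and 3 agree on F; apply F→AG and equate their AG entries.
No row becomes fully distinguished — the join is lossy.

No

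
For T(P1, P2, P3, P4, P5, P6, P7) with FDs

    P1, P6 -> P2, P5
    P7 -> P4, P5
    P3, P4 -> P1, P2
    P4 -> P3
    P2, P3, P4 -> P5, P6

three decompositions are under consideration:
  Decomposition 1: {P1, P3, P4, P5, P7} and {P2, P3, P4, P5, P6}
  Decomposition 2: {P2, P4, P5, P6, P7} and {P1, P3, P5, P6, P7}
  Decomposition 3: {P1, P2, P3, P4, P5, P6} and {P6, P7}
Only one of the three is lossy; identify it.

Decomposition 1: common = {P3, P4, P5}, closure = {P1, P2, P3, P4, P5, P6} → lossless.
Decomposition 2: common = {P5, P6, P7}, closure = {P1, P2, P3, P4, P5, P6, P7} → lossless.
Decomposition 3: common = {P6}, closure = {P6} → lossy.

Decomposition 3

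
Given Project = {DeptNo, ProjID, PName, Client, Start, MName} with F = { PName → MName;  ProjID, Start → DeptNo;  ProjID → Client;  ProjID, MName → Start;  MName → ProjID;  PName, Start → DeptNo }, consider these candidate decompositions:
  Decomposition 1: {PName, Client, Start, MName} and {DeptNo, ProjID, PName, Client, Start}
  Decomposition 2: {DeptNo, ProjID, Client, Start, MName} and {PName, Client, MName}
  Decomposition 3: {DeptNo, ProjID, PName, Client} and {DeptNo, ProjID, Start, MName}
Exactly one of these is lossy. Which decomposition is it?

Decomposition 3

Decomposition 1: common = {PName, Client, Start}, closure = {DeptNo, ProjID, PName, Client, Start, MName} → lossless.
Decomposition 2: common = {Client, MName}, closure = {DeptNo, ProjID, Client, Start, MName} → lossless.
Decomposition 3: common = {DeptNo, ProjID}, closure = {DeptNo, ProjID, Client} → lossy.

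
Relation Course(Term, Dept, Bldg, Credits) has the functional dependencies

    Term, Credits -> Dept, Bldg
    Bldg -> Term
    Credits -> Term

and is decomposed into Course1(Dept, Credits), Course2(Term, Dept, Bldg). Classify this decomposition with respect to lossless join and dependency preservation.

lossy and not dependency-preserving

Lossless test: (Dept)⁺ = {Dept}, which is a superkey of neither fragment — lossy.
Dependency preservation: the restricted closure of {Term, Credits} across the fragments never reaches {Dept, Bldg}, so Term, Credits → Dept, Bldg cannot be enforced without a join — not preserved.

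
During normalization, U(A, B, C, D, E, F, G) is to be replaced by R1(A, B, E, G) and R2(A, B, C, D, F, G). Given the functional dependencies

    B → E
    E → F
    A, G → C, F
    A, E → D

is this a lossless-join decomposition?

Common attributes: R1 ∩ R2 = {A, B, G}.
Closure of {A, B, G}: B → E applies, adding E; E → F applies, adding F; A, G → C, F applies, adding C; A, E → D applies, adding D. So (A, B, G)⁺ = {A, B, C, D, E, F, G}.
This closure contains every attribute of R1, so R1 ∩ R2 → R1. The join is lossless.

Yes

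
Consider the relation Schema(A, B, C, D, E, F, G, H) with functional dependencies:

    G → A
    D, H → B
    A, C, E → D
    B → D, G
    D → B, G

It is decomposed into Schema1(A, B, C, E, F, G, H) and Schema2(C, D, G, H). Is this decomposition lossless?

No

Common attributes: Schema1 ∩ Schema2 = {C, G, H}.
Closure of {C, G, H}: G → A applies, adding A. So (C, G, H)⁺ = {A, C, G, H}.
The closure contains neither all of Schema1 = {A, B, C, E, F, G, H} nor all of Schema2 = {C, D, G, H}, so the common attributes are not a superkey of either fragment. The join is lossy.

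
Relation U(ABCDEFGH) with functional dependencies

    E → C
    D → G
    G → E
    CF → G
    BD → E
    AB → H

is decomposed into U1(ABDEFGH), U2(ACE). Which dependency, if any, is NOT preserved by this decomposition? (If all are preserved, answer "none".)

Check CF → G: no single fragment contains all of {CFG}, and the restricted closure of {CF} across the fragments never reaches {G}.
E → C is preserved.
D → G is preserved.
G → E is preserved.
BD → E is preserved.
AB → H is preserved.

CF → G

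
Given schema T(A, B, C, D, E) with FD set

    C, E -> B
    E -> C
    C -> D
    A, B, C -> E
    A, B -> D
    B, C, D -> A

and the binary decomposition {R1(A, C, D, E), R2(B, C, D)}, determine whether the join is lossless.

Common attributes: R1 ∩ R2 = {C, D}.
No dependency enlarges {C, D}, so (C, D)⁺ = {C, D}.
The closure contains neither all of R1 = {A, C, D, E} nor all of R2 = {B, C, D}, so the common attributes are not a superkey of either fragment. The join is lossy.

No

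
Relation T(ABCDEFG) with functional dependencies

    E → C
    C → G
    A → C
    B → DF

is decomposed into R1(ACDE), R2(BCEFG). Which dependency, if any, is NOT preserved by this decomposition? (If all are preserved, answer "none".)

Check B → DF: no single fragment contains all of {BDF}, and the restricted closure of {B} across the fragments never reaches {DF}.
E → C is preserved.
C → G is preserved.
A → C is preserved.

B → DF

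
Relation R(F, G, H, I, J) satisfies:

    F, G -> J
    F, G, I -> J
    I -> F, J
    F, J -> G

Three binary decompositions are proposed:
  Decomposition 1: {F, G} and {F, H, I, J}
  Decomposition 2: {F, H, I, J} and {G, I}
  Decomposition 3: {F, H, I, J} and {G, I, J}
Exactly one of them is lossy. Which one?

Decomposition 1: common = {F}, closure = {F} → lossy.
Decomposition 2: common = {I}, closure = {F, G, I, J} → lossless.
Decomposition 3: common = {I, J}, closure = {F, G, I, J} → lossless.

Decomposition 1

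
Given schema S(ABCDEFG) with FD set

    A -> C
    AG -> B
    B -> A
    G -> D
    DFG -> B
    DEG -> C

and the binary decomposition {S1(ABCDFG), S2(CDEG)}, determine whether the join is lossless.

Common attributes: S1 ∩ S2 = {CDG}.
No dependency enlarges {CDG}, so (CDG)⁺ = {CDG}.
The closure contains neither all of S1 = {ABCDFG} nor all of S2 = {CDEG}, so the common attributes are not a superkey of either fragment. The join is lossy.

No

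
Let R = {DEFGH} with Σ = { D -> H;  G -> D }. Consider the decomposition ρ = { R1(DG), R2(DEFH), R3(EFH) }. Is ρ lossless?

Chase test. Columns are DEFGH; row i has aⱼ where attribute j ∈ Ri, else bᵢⱼ.
Initial tableau (one row per fragment):
  row 1: a1 b12 b13 a4 b15
  row 2: a1 a2 a3 b24 a5
  row 3: b31 a2 a3 b34 a5
Rows 1 and 2 agree on D; apply D→H and equate their H entries.
No row becomes fully distinguished — the join is lossy.

No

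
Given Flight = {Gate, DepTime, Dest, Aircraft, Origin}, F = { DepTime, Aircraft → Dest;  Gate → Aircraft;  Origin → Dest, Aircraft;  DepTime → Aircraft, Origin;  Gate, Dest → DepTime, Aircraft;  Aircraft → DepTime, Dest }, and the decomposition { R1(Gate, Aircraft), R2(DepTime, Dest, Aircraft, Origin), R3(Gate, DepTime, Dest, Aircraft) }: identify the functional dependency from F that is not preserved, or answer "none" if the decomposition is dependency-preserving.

none

DepTime, Aircraft → Dest lies within R2.
Gate → Aircraft lies within R1.
Origin → Dest, Aircraft lies within R2.
DepTime → Aircraft, Origin lies within R2.
Gate, Dest → DepTime, Aircraft lies within R3.
Aircraft → DepTime, Dest lies within R2.
Every dependency is enforceable on the fragments, so the decomposition is dependency-preserving.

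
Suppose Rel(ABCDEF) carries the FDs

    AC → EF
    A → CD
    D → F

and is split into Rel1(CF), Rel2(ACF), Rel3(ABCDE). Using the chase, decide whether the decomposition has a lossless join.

Chase test. Columns are ABCDEF; row i has aⱼ where attribute j ∈ Reli, else bᵢⱼ.
Initial tableau (one row per fragment):
  row 1: b11 b12 a3 b14 b15 a6
  row 2: a1 b22 a3 b24 b25 a6
  row 3: a1 a2 a3 a4 a5 b36
Rows 2 and 3 agree on AC; apply AC→EF and equate their EF entries.
Rows 2 and 3 agree on A; apply A→CD and equate their CD entries.
Row 3 is now all distinguished symbols — the join is lossless.

Yes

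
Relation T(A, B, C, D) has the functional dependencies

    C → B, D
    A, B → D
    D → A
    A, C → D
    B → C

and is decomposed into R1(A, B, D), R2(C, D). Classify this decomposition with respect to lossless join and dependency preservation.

Lossless test: (D)⁺ = {A, D}, which is a superkey of neither fragment — lossy.
Dependency preservation: the restricted closure of {C} across the fragments never reaches {B, D}, so C → B, D cannot be enforced without a join — not preserved.

lossy and not dependency-preserving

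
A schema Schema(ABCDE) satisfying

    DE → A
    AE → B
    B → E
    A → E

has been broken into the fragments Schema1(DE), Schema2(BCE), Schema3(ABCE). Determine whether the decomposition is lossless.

Chase test. Columns are ABCDE; row i has aⱼ where attribute j ∈ Schemai, else bᵢⱼ.
Initial tableau (one row per fragment):
  row 1: b11 b12 b13 a4 a5
  row 2: b21 a2 a3 b24 a5
  row 3: a1 a2 a3 b34 a5
No row becomes fully distinguished — the join is lossy.

No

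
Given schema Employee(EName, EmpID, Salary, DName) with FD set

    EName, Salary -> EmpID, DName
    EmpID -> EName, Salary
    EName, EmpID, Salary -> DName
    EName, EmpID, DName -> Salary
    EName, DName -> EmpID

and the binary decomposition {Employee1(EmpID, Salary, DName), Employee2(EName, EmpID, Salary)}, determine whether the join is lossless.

Yes

Common attributes: Employee1 ∩ Employee2 = {EmpID, Salary}.
Closure of {EmpID, Salary}: EmpID → EName, Salary applies, adding EName; EName, EmpID, Salary → DName applies, adding DName. So (EmpID, Salary)⁺ = {EName, EmpID, Salary, DName}.
This closure contains every attribute of Employee1, so Employee1 ∩ Employee2 → Employee1. The join is lossless.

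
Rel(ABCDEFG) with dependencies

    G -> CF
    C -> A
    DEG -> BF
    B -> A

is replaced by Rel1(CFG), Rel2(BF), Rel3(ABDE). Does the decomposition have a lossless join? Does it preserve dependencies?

lossy and not dependency-preserving

Lossless test (chase): Rows 2 and 3 agree on B; apply B→A and equate their A entries. No row becomes fully distinguished — the join is lossy.
Dependency preservation: the restricted closure of {C} across the fragments never reaches {A}, so C → A cannot be enforced without a join — not preserved.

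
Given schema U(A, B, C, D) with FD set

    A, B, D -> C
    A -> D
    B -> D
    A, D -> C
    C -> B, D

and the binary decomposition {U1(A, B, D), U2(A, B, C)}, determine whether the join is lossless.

Yes

Common attributes: U1 ∩ U2 = {A, B}.
Closure of {A, B}: A → D applies, adding D; A, D → C applies, adding C. So (A, B)⁺ = {A, B, C, D}.
This closure contains every attribute of U1, so U1 ∩ U2 → U1. The join is lossless.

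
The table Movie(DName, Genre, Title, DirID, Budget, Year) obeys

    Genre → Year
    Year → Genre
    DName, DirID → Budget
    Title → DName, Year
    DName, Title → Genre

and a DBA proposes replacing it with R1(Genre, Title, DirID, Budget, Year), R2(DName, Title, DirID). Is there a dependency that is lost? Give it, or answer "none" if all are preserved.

DName, DirID → Budget

Check DName, DirID → Budget: no single fragment contains all of {DName, DirID, Budget}, and the restricted closure of {DName, DirID} across the fragments never reaches {Budget}.
Genre → Year is preserved.
Year → Genre is preserved.
Title → DName, Year is preserved.
DName, Title → Genre is preserved.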